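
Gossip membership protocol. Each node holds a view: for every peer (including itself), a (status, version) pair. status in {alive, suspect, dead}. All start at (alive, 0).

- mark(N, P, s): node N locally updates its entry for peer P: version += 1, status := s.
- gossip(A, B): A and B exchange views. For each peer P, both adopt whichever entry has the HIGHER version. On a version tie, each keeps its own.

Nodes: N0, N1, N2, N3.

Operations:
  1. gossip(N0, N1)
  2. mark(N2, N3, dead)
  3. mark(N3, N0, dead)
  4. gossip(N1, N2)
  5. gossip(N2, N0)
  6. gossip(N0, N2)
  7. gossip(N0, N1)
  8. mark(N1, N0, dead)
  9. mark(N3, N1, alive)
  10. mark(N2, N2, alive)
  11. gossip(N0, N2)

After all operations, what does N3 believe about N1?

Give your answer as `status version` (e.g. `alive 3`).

Answer: alive 1

Derivation:
Op 1: gossip N0<->N1 -> N0.N0=(alive,v0) N0.N1=(alive,v0) N0.N2=(alive,v0) N0.N3=(alive,v0) | N1.N0=(alive,v0) N1.N1=(alive,v0) N1.N2=(alive,v0) N1.N3=(alive,v0)
Op 2: N2 marks N3=dead -> (dead,v1)
Op 3: N3 marks N0=dead -> (dead,v1)
Op 4: gossip N1<->N2 -> N1.N0=(alive,v0) N1.N1=(alive,v0) N1.N2=(alive,v0) N1.N3=(dead,v1) | N2.N0=(alive,v0) N2.N1=(alive,v0) N2.N2=(alive,v0) N2.N3=(dead,v1)
Op 5: gossip N2<->N0 -> N2.N0=(alive,v0) N2.N1=(alive,v0) N2.N2=(alive,v0) N2.N3=(dead,v1) | N0.N0=(alive,v0) N0.N1=(alive,v0) N0.N2=(alive,v0) N0.N3=(dead,v1)
Op 6: gossip N0<->N2 -> N0.N0=(alive,v0) N0.N1=(alive,v0) N0.N2=(alive,v0) N0.N3=(dead,v1) | N2.N0=(alive,v0) N2.N1=(alive,v0) N2.N2=(alive,v0) N2.N3=(dead,v1)
Op 7: gossip N0<->N1 -> N0.N0=(alive,v0) N0.N1=(alive,v0) N0.N2=(alive,v0) N0.N3=(dead,v1) | N1.N0=(alive,v0) N1.N1=(alive,v0) N1.N2=(alive,v0) N1.N3=(dead,v1)
Op 8: N1 marks N0=dead -> (dead,v1)
Op 9: N3 marks N1=alive -> (alive,v1)
Op 10: N2 marks N2=alive -> (alive,v1)
Op 11: gossip N0<->N2 -> N0.N0=(alive,v0) N0.N1=(alive,v0) N0.N2=(alive,v1) N0.N3=(dead,v1) | N2.N0=(alive,v0) N2.N1=(alive,v0) N2.N2=(alive,v1) N2.N3=(dead,v1)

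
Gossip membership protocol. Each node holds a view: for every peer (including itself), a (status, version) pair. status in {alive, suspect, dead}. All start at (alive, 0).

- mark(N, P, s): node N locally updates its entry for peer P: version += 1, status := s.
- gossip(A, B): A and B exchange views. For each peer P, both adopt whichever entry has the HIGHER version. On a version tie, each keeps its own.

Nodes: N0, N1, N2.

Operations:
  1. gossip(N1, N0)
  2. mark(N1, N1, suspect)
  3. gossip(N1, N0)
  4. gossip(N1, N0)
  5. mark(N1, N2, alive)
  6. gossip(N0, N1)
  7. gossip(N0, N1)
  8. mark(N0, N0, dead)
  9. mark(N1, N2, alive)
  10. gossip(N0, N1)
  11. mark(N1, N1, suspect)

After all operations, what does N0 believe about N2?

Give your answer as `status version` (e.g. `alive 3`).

Op 1: gossip N1<->N0 -> N1.N0=(alive,v0) N1.N1=(alive,v0) N1.N2=(alive,v0) | N0.N0=(alive,v0) N0.N1=(alive,v0) N0.N2=(alive,v0)
Op 2: N1 marks N1=suspect -> (suspect,v1)
Op 3: gossip N1<->N0 -> N1.N0=(alive,v0) N1.N1=(suspect,v1) N1.N2=(alive,v0) | N0.N0=(alive,v0) N0.N1=(suspect,v1) N0.N2=(alive,v0)
Op 4: gossip N1<->N0 -> N1.N0=(alive,v0) N1.N1=(suspect,v1) N1.N2=(alive,v0) | N0.N0=(alive,v0) N0.N1=(suspect,v1) N0.N2=(alive,v0)
Op 5: N1 marks N2=alive -> (alive,v1)
Op 6: gossip N0<->N1 -> N0.N0=(alive,v0) N0.N1=(suspect,v1) N0.N2=(alive,v1) | N1.N0=(alive,v0) N1.N1=(suspect,v1) N1.N2=(alive,v1)
Op 7: gossip N0<->N1 -> N0.N0=(alive,v0) N0.N1=(suspect,v1) N0.N2=(alive,v1) | N1.N0=(alive,v0) N1.N1=(suspect,v1) N1.N2=(alive,v1)
Op 8: N0 marks N0=dead -> (dead,v1)
Op 9: N1 marks N2=alive -> (alive,v2)
Op 10: gossip N0<->N1 -> N0.N0=(dead,v1) N0.N1=(suspect,v1) N0.N2=(alive,v2) | N1.N0=(dead,v1) N1.N1=(suspect,v1) N1.N2=(alive,v2)
Op 11: N1 marks N1=suspect -> (suspect,v2)

Answer: alive 2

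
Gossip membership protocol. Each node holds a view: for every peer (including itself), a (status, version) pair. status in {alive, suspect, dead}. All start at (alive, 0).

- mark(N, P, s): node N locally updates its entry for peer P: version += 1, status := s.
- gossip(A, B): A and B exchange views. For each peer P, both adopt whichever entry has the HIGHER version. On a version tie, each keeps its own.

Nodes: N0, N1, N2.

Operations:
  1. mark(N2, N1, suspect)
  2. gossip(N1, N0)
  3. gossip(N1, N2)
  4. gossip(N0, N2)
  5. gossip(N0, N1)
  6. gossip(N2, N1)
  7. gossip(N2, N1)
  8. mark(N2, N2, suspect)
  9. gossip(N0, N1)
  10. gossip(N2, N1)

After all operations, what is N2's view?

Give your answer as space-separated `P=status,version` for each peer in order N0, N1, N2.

Answer: N0=alive,0 N1=suspect,1 N2=suspect,1

Derivation:
Op 1: N2 marks N1=suspect -> (suspect,v1)
Op 2: gossip N1<->N0 -> N1.N0=(alive,v0) N1.N1=(alive,v0) N1.N2=(alive,v0) | N0.N0=(alive,v0) N0.N1=(alive,v0) N0.N2=(alive,v0)
Op 3: gossip N1<->N2 -> N1.N0=(alive,v0) N1.N1=(suspect,v1) N1.N2=(alive,v0) | N2.N0=(alive,v0) N2.N1=(suspect,v1) N2.N2=(alive,v0)
Op 4: gossip N0<->N2 -> N0.N0=(alive,v0) N0.N1=(suspect,v1) N0.N2=(alive,v0) | N2.N0=(alive,v0) N2.N1=(suspect,v1) N2.N2=(alive,v0)
Op 5: gossip N0<->N1 -> N0.N0=(alive,v0) N0.N1=(suspect,v1) N0.N2=(alive,v0) | N1.N0=(alive,v0) N1.N1=(suspect,v1) N1.N2=(alive,v0)
Op 6: gossip N2<->N1 -> N2.N0=(alive,v0) N2.N1=(suspect,v1) N2.N2=(alive,v0) | N1.N0=(alive,v0) N1.N1=(suspect,v1) N1.N2=(alive,v0)
Op 7: gossip N2<->N1 -> N2.N0=(alive,v0) N2.N1=(suspect,v1) N2.N2=(alive,v0) | N1.N0=(alive,v0) N1.N1=(suspect,v1) N1.N2=(alive,v0)
Op 8: N2 marks N2=suspect -> (suspect,v1)
Op 9: gossip N0<->N1 -> N0.N0=(alive,v0) N0.N1=(suspect,v1) N0.N2=(alive,v0) | N1.N0=(alive,v0) N1.N1=(suspect,v1) N1.N2=(alive,v0)
Op 10: gossip N2<->N1 -> N2.N0=(alive,v0) N2.N1=(suspect,v1) N2.N2=(suspect,v1) | N1.N0=(alive,v0) N1.N1=(suspect,v1) N1.N2=(suspect,v1)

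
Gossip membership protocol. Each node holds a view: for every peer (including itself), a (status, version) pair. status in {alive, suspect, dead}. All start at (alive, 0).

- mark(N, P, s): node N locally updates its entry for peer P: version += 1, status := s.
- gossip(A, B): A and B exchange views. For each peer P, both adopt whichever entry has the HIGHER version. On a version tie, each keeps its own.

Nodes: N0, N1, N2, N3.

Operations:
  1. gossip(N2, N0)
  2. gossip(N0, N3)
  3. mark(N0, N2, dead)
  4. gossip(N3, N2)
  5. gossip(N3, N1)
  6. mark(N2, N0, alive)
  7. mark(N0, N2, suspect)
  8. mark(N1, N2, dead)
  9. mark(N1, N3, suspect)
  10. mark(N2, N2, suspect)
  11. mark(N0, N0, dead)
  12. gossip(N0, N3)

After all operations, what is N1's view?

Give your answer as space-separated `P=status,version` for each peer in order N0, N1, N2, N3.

Op 1: gossip N2<->N0 -> N2.N0=(alive,v0) N2.N1=(alive,v0) N2.N2=(alive,v0) N2.N3=(alive,v0) | N0.N0=(alive,v0) N0.N1=(alive,v0) N0.N2=(alive,v0) N0.N3=(alive,v0)
Op 2: gossip N0<->N3 -> N0.N0=(alive,v0) N0.N1=(alive,v0) N0.N2=(alive,v0) N0.N3=(alive,v0) | N3.N0=(alive,v0) N3.N1=(alive,v0) N3.N2=(alive,v0) N3.N3=(alive,v0)
Op 3: N0 marks N2=dead -> (dead,v1)
Op 4: gossip N3<->N2 -> N3.N0=(alive,v0) N3.N1=(alive,v0) N3.N2=(alive,v0) N3.N3=(alive,v0) | N2.N0=(alive,v0) N2.N1=(alive,v0) N2.N2=(alive,v0) N2.N3=(alive,v0)
Op 5: gossip N3<->N1 -> N3.N0=(alive,v0) N3.N1=(alive,v0) N3.N2=(alive,v0) N3.N3=(alive,v0) | N1.N0=(alive,v0) N1.N1=(alive,v0) N1.N2=(alive,v0) N1.N3=(alive,v0)
Op 6: N2 marks N0=alive -> (alive,v1)
Op 7: N0 marks N2=suspect -> (suspect,v2)
Op 8: N1 marks N2=dead -> (dead,v1)
Op 9: N1 marks N3=suspect -> (suspect,v1)
Op 10: N2 marks N2=suspect -> (suspect,v1)
Op 11: N0 marks N0=dead -> (dead,v1)
Op 12: gossip N0<->N3 -> N0.N0=(dead,v1) N0.N1=(alive,v0) N0.N2=(suspect,v2) N0.N3=(alive,v0) | N3.N0=(dead,v1) N3.N1=(alive,v0) N3.N2=(suspect,v2) N3.N3=(alive,v0)

Answer: N0=alive,0 N1=alive,0 N2=dead,1 N3=suspect,1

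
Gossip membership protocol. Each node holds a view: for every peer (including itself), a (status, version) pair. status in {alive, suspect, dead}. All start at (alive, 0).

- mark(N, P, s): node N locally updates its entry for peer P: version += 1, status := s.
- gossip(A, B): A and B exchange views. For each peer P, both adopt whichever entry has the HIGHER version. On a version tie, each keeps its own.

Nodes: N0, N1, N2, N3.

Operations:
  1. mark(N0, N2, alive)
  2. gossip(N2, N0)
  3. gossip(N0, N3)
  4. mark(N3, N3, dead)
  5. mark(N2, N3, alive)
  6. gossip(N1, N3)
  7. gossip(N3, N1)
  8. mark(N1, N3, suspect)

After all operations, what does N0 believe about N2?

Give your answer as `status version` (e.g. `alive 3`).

Answer: alive 1

Derivation:
Op 1: N0 marks N2=alive -> (alive,v1)
Op 2: gossip N2<->N0 -> N2.N0=(alive,v0) N2.N1=(alive,v0) N2.N2=(alive,v1) N2.N3=(alive,v0) | N0.N0=(alive,v0) N0.N1=(alive,v0) N0.N2=(alive,v1) N0.N3=(alive,v0)
Op 3: gossip N0<->N3 -> N0.N0=(alive,v0) N0.N1=(alive,v0) N0.N2=(alive,v1) N0.N3=(alive,v0) | N3.N0=(alive,v0) N3.N1=(alive,v0) N3.N2=(alive,v1) N3.N3=(alive,v0)
Op 4: N3 marks N3=dead -> (dead,v1)
Op 5: N2 marks N3=alive -> (alive,v1)
Op 6: gossip N1<->N3 -> N1.N0=(alive,v0) N1.N1=(alive,v0) N1.N2=(alive,v1) N1.N3=(dead,v1) | N3.N0=(alive,v0) N3.N1=(alive,v0) N3.N2=(alive,v1) N3.N3=(dead,v1)
Op 7: gossip N3<->N1 -> N3.N0=(alive,v0) N3.N1=(alive,v0) N3.N2=(alive,v1) N3.N3=(dead,v1) | N1.N0=(alive,v0) N1.N1=(alive,v0) N1.N2=(alive,v1) N1.N3=(dead,v1)
Op 8: N1 marks N3=suspect -> (suspect,v2)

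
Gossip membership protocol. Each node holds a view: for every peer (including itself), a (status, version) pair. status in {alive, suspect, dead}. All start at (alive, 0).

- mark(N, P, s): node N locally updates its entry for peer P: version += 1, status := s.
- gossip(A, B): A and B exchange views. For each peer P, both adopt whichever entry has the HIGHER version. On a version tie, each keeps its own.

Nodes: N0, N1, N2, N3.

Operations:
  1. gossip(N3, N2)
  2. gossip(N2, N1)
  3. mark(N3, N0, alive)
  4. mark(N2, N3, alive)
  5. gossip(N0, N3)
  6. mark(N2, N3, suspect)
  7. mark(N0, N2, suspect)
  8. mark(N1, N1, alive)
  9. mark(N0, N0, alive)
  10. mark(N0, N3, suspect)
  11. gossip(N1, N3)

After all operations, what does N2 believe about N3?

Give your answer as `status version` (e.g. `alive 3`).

Answer: suspect 2

Derivation:
Op 1: gossip N3<->N2 -> N3.N0=(alive,v0) N3.N1=(alive,v0) N3.N2=(alive,v0) N3.N3=(alive,v0) | N2.N0=(alive,v0) N2.N1=(alive,v0) N2.N2=(alive,v0) N2.N3=(alive,v0)
Op 2: gossip N2<->N1 -> N2.N0=(alive,v0) N2.N1=(alive,v0) N2.N2=(alive,v0) N2.N3=(alive,v0) | N1.N0=(alive,v0) N1.N1=(alive,v0) N1.N2=(alive,v0) N1.N3=(alive,v0)
Op 3: N3 marks N0=alive -> (alive,v1)
Op 4: N2 marks N3=alive -> (alive,v1)
Op 5: gossip N0<->N3 -> N0.N0=(alive,v1) N0.N1=(alive,v0) N0.N2=(alive,v0) N0.N3=(alive,v0) | N3.N0=(alive,v1) N3.N1=(alive,v0) N3.N2=(alive,v0) N3.N3=(alive,v0)
Op 6: N2 marks N3=suspect -> (suspect,v2)
Op 7: N0 marks N2=suspect -> (suspect,v1)
Op 8: N1 marks N1=alive -> (alive,v1)
Op 9: N0 marks N0=alive -> (alive,v2)
Op 10: N0 marks N3=suspect -> (suspect,v1)
Op 11: gossip N1<->N3 -> N1.N0=(alive,v1) N1.N1=(alive,v1) N1.N2=(alive,v0) N1.N3=(alive,v0) | N3.N0=(alive,v1) N3.N1=(alive,v1) N3.N2=(alive,v0) N3.N3=(alive,v0)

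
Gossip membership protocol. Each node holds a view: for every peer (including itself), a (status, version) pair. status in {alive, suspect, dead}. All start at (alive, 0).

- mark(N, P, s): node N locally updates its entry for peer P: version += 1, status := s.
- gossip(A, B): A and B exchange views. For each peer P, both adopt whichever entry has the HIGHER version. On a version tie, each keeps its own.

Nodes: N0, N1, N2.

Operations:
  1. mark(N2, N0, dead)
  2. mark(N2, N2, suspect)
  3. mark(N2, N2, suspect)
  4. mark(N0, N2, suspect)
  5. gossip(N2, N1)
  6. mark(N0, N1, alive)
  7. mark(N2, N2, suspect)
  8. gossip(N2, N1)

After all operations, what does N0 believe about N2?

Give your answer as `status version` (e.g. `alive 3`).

Answer: suspect 1

Derivation:
Op 1: N2 marks N0=dead -> (dead,v1)
Op 2: N2 marks N2=suspect -> (suspect,v1)
Op 3: N2 marks N2=suspect -> (suspect,v2)
Op 4: N0 marks N2=suspect -> (suspect,v1)
Op 5: gossip N2<->N1 -> N2.N0=(dead,v1) N2.N1=(alive,v0) N2.N2=(suspect,v2) | N1.N0=(dead,v1) N1.N1=(alive,v0) N1.N2=(suspect,v2)
Op 6: N0 marks N1=alive -> (alive,v1)
Op 7: N2 marks N2=suspect -> (suspect,v3)
Op 8: gossip N2<->N1 -> N2.N0=(dead,v1) N2.N1=(alive,v0) N2.N2=(suspect,v3) | N1.N0=(dead,v1) N1.N1=(alive,v0) N1.N2=(suspect,v3)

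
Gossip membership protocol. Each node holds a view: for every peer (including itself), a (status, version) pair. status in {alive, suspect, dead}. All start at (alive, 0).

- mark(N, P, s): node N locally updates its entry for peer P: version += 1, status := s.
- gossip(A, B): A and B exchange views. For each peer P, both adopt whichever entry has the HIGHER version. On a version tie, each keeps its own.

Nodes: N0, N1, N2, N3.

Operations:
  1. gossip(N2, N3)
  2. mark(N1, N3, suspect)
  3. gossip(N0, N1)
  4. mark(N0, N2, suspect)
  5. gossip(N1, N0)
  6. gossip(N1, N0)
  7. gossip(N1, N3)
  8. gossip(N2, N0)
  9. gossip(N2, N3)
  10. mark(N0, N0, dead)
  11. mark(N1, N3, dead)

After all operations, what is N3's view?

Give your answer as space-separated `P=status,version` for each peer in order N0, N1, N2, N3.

Answer: N0=alive,0 N1=alive,0 N2=suspect,1 N3=suspect,1

Derivation:
Op 1: gossip N2<->N3 -> N2.N0=(alive,v0) N2.N1=(alive,v0) N2.N2=(alive,v0) N2.N3=(alive,v0) | N3.N0=(alive,v0) N3.N1=(alive,v0) N3.N2=(alive,v0) N3.N3=(alive,v0)
Op 2: N1 marks N3=suspect -> (suspect,v1)
Op 3: gossip N0<->N1 -> N0.N0=(alive,v0) N0.N1=(alive,v0) N0.N2=(alive,v0) N0.N3=(suspect,v1) | N1.N0=(alive,v0) N1.N1=(alive,v0) N1.N2=(alive,v0) N1.N3=(suspect,v1)
Op 4: N0 marks N2=suspect -> (suspect,v1)
Op 5: gossip N1<->N0 -> N1.N0=(alive,v0) N1.N1=(alive,v0) N1.N2=(suspect,v1) N1.N3=(suspect,v1) | N0.N0=(alive,v0) N0.N1=(alive,v0) N0.N2=(suspect,v1) N0.N3=(suspect,v1)
Op 6: gossip N1<->N0 -> N1.N0=(alive,v0) N1.N1=(alive,v0) N1.N2=(suspect,v1) N1.N3=(suspect,v1) | N0.N0=(alive,v0) N0.N1=(alive,v0) N0.N2=(suspect,v1) N0.N3=(suspect,v1)
Op 7: gossip N1<->N3 -> N1.N0=(alive,v0) N1.N1=(alive,v0) N1.N2=(suspect,v1) N1.N3=(suspect,v1) | N3.N0=(alive,v0) N3.N1=(alive,v0) N3.N2=(suspect,v1) N3.N3=(suspect,v1)
Op 8: gossip N2<->N0 -> N2.N0=(alive,v0) N2.N1=(alive,v0) N2.N2=(suspect,v1) N2.N3=(suspect,v1) | N0.N0=(alive,v0) N0.N1=(alive,v0) N0.N2=(suspect,v1) N0.N3=(suspect,v1)
Op 9: gossip N2<->N3 -> N2.N0=(alive,v0) N2.N1=(alive,v0) N2.N2=(suspect,v1) N2.N3=(suspect,v1) | N3.N0=(alive,v0) N3.N1=(alive,v0) N3.N2=(suspect,v1) N3.N3=(suspect,v1)
Op 10: N0 marks N0=dead -> (dead,v1)
Op 11: N1 marks N3=dead -> (dead,v2)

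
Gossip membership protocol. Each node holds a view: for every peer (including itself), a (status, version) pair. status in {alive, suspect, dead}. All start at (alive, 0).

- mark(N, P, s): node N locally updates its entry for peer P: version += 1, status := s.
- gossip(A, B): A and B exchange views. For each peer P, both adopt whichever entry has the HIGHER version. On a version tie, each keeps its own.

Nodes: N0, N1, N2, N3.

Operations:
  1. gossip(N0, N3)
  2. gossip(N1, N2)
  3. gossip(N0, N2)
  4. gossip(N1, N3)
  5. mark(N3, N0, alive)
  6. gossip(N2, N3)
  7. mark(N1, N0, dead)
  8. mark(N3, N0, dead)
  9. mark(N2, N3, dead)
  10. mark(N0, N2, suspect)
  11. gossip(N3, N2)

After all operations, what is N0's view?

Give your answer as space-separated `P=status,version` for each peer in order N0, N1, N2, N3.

Answer: N0=alive,0 N1=alive,0 N2=suspect,1 N3=alive,0

Derivation:
Op 1: gossip N0<->N3 -> N0.N0=(alive,v0) N0.N1=(alive,v0) N0.N2=(alive,v0) N0.N3=(alive,v0) | N3.N0=(alive,v0) N3.N1=(alive,v0) N3.N2=(alive,v0) N3.N3=(alive,v0)
Op 2: gossip N1<->N2 -> N1.N0=(alive,v0) N1.N1=(alive,v0) N1.N2=(alive,v0) N1.N3=(alive,v0) | N2.N0=(alive,v0) N2.N1=(alive,v0) N2.N2=(alive,v0) N2.N3=(alive,v0)
Op 3: gossip N0<->N2 -> N0.N0=(alive,v0) N0.N1=(alive,v0) N0.N2=(alive,v0) N0.N3=(alive,v0) | N2.N0=(alive,v0) N2.N1=(alive,v0) N2.N2=(alive,v0) N2.N3=(alive,v0)
Op 4: gossip N1<->N3 -> N1.N0=(alive,v0) N1.N1=(alive,v0) N1.N2=(alive,v0) N1.N3=(alive,v0) | N3.N0=(alive,v0) N3.N1=(alive,v0) N3.N2=(alive,v0) N3.N3=(alive,v0)
Op 5: N3 marks N0=alive -> (alive,v1)
Op 6: gossip N2<->N3 -> N2.N0=(alive,v1) N2.N1=(alive,v0) N2.N2=(alive,v0) N2.N3=(alive,v0) | N3.N0=(alive,v1) N3.N1=(alive,v0) N3.N2=(alive,v0) N3.N3=(alive,v0)
Op 7: N1 marks N0=dead -> (dead,v1)
Op 8: N3 marks N0=dead -> (dead,v2)
Op 9: N2 marks N3=dead -> (dead,v1)
Op 10: N0 marks N2=suspect -> (suspect,v1)
Op 11: gossip N3<->N2 -> N3.N0=(dead,v2) N3.N1=(alive,v0) N3.N2=(alive,v0) N3.N3=(dead,v1) | N2.N0=(dead,v2) N2.N1=(alive,v0) N2.N2=(alive,v0) N2.N3=(dead,v1)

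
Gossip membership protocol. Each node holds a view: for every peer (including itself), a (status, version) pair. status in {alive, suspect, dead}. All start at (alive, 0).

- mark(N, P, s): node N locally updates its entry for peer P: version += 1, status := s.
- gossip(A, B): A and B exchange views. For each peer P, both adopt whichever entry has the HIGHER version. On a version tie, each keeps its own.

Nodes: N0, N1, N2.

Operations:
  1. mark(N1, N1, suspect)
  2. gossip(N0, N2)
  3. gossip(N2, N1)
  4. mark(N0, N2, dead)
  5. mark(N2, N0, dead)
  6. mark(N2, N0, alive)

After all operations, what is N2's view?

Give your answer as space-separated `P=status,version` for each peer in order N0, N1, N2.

Op 1: N1 marks N1=suspect -> (suspect,v1)
Op 2: gossip N0<->N2 -> N0.N0=(alive,v0) N0.N1=(alive,v0) N0.N2=(alive,v0) | N2.N0=(alive,v0) N2.N1=(alive,v0) N2.N2=(alive,v0)
Op 3: gossip N2<->N1 -> N2.N0=(alive,v0) N2.N1=(suspect,v1) N2.N2=(alive,v0) | N1.N0=(alive,v0) N1.N1=(suspect,v1) N1.N2=(alive,v0)
Op 4: N0 marks N2=dead -> (dead,v1)
Op 5: N2 marks N0=dead -> (dead,v1)
Op 6: N2 marks N0=alive -> (alive,v2)

Answer: N0=alive,2 N1=suspect,1 N2=alive,0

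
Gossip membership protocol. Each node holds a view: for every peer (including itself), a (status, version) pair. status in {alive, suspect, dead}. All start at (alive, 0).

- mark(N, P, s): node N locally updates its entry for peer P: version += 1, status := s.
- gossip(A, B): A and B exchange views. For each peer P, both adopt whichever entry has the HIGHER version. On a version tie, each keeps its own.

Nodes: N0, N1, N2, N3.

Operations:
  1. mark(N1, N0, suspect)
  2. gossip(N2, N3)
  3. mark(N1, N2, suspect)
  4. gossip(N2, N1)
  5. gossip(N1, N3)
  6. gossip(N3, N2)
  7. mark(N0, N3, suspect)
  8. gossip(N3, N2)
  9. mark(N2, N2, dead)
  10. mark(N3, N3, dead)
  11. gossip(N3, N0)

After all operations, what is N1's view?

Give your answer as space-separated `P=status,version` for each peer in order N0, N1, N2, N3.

Answer: N0=suspect,1 N1=alive,0 N2=suspect,1 N3=alive,0

Derivation:
Op 1: N1 marks N0=suspect -> (suspect,v1)
Op 2: gossip N2<->N3 -> N2.N0=(alive,v0) N2.N1=(alive,v0) N2.N2=(alive,v0) N2.N3=(alive,v0) | N3.N0=(alive,v0) N3.N1=(alive,v0) N3.N2=(alive,v0) N3.N3=(alive,v0)
Op 3: N1 marks N2=suspect -> (suspect,v1)
Op 4: gossip N2<->N1 -> N2.N0=(suspect,v1) N2.N1=(alive,v0) N2.N2=(suspect,v1) N2.N3=(alive,v0) | N1.N0=(suspect,v1) N1.N1=(alive,v0) N1.N2=(suspect,v1) N1.N3=(alive,v0)
Op 5: gossip N1<->N3 -> N1.N0=(suspect,v1) N1.N1=(alive,v0) N1.N2=(suspect,v1) N1.N3=(alive,v0) | N3.N0=(suspect,v1) N3.N1=(alive,v0) N3.N2=(suspect,v1) N3.N3=(alive,v0)
Op 6: gossip N3<->N2 -> N3.N0=(suspect,v1) N3.N1=(alive,v0) N3.N2=(suspect,v1) N3.N3=(alive,v0) | N2.N0=(suspect,v1) N2.N1=(alive,v0) N2.N2=(suspect,v1) N2.N3=(alive,v0)
Op 7: N0 marks N3=suspect -> (suspect,v1)
Op 8: gossip N3<->N2 -> N3.N0=(suspect,v1) N3.N1=(alive,v0) N3.N2=(suspect,v1) N3.N3=(alive,v0) | N2.N0=(suspect,v1) N2.N1=(alive,v0) N2.N2=(suspect,v1) N2.N3=(alive,v0)
Op 9: N2 marks N2=dead -> (dead,v2)
Op 10: N3 marks N3=dead -> (dead,v1)
Op 11: gossip N3<->N0 -> N3.N0=(suspect,v1) N3.N1=(alive,v0) N3.N2=(suspect,v1) N3.N3=(dead,v1) | N0.N0=(suspect,v1) N0.N1=(alive,v0) N0.N2=(suspect,v1) N0.N3=(suspect,v1)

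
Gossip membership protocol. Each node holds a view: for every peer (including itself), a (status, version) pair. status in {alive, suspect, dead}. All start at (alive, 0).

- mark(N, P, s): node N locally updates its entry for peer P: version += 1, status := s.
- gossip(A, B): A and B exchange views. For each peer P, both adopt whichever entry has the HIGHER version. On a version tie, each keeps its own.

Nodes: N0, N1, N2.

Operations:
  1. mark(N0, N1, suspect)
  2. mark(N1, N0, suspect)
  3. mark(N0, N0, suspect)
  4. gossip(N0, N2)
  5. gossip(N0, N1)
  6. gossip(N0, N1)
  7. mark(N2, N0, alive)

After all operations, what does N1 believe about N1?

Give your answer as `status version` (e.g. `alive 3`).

Answer: suspect 1

Derivation:
Op 1: N0 marks N1=suspect -> (suspect,v1)
Op 2: N1 marks N0=suspect -> (suspect,v1)
Op 3: N0 marks N0=suspect -> (suspect,v1)
Op 4: gossip N0<->N2 -> N0.N0=(suspect,v1) N0.N1=(suspect,v1) N0.N2=(alive,v0) | N2.N0=(suspect,v1) N2.N1=(suspect,v1) N2.N2=(alive,v0)
Op 5: gossip N0<->N1 -> N0.N0=(suspect,v1) N0.N1=(suspect,v1) N0.N2=(alive,v0) | N1.N0=(suspect,v1) N1.N1=(suspect,v1) N1.N2=(alive,v0)
Op 6: gossip N0<->N1 -> N0.N0=(suspect,v1) N0.N1=(suspect,v1) N0.N2=(alive,v0) | N1.N0=(suspect,v1) N1.N1=(suspect,v1) N1.N2=(alive,v0)
Op 7: N2 marks N0=alive -> (alive,v2)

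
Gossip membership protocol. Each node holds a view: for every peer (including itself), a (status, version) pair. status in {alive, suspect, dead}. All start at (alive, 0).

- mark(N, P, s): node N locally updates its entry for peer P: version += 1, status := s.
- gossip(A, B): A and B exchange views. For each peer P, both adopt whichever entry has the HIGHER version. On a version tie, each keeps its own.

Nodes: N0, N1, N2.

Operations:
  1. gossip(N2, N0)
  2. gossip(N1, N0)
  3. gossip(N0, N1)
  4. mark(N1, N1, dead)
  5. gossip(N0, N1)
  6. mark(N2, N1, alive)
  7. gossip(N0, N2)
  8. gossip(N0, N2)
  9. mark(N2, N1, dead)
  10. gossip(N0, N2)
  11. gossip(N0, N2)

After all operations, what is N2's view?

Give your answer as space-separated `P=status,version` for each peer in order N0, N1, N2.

Answer: N0=alive,0 N1=dead,2 N2=alive,0

Derivation:
Op 1: gossip N2<->N0 -> N2.N0=(alive,v0) N2.N1=(alive,v0) N2.N2=(alive,v0) | N0.N0=(alive,v0) N0.N1=(alive,v0) N0.N2=(alive,v0)
Op 2: gossip N1<->N0 -> N1.N0=(alive,v0) N1.N1=(alive,v0) N1.N2=(alive,v0) | N0.N0=(alive,v0) N0.N1=(alive,v0) N0.N2=(alive,v0)
Op 3: gossip N0<->N1 -> N0.N0=(alive,v0) N0.N1=(alive,v0) N0.N2=(alive,v0) | N1.N0=(alive,v0) N1.N1=(alive,v0) N1.N2=(alive,v0)
Op 4: N1 marks N1=dead -> (dead,v1)
Op 5: gossip N0<->N1 -> N0.N0=(alive,v0) N0.N1=(dead,v1) N0.N2=(alive,v0) | N1.N0=(alive,v0) N1.N1=(dead,v1) N1.N2=(alive,v0)
Op 6: N2 marks N1=alive -> (alive,v1)
Op 7: gossip N0<->N2 -> N0.N0=(alive,v0) N0.N1=(dead,v1) N0.N2=(alive,v0) | N2.N0=(alive,v0) N2.N1=(alive,v1) N2.N2=(alive,v0)
Op 8: gossip N0<->N2 -> N0.N0=(alive,v0) N0.N1=(dead,v1) N0.N2=(alive,v0) | N2.N0=(alive,v0) N2.N1=(alive,v1) N2.N2=(alive,v0)
Op 9: N2 marks N1=dead -> (dead,v2)
Op 10: gossip N0<->N2 -> N0.N0=(alive,v0) N0.N1=(dead,v2) N0.N2=(alive,v0) | N2.N0=(alive,v0) N2.N1=(dead,v2) N2.N2=(alive,v0)
Op 11: gossip N0<->N2 -> N0.N0=(alive,v0) N0.N1=(dead,v2) N0.N2=(alive,v0) | N2.N0=(alive,v0) N2.N1=(dead,v2) N2.N2=(alive,v0)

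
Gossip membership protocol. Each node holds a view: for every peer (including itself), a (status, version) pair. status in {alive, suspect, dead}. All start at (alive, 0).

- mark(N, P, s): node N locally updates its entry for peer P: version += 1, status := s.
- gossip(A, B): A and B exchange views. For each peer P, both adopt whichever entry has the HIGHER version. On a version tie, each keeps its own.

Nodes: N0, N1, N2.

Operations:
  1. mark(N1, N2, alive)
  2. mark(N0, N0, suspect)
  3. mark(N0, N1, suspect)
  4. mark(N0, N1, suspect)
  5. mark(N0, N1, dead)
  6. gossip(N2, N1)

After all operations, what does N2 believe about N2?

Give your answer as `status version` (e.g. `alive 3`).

Answer: alive 1

Derivation:
Op 1: N1 marks N2=alive -> (alive,v1)
Op 2: N0 marks N0=suspect -> (suspect,v1)
Op 3: N0 marks N1=suspect -> (suspect,v1)
Op 4: N0 marks N1=suspect -> (suspect,v2)
Op 5: N0 marks N1=dead -> (dead,v3)
Op 6: gossip N2<->N1 -> N2.N0=(alive,v0) N2.N1=(alive,v0) N2.N2=(alive,v1) | N1.N0=(alive,v0) N1.N1=(alive,v0) N1.N2=(alive,v1)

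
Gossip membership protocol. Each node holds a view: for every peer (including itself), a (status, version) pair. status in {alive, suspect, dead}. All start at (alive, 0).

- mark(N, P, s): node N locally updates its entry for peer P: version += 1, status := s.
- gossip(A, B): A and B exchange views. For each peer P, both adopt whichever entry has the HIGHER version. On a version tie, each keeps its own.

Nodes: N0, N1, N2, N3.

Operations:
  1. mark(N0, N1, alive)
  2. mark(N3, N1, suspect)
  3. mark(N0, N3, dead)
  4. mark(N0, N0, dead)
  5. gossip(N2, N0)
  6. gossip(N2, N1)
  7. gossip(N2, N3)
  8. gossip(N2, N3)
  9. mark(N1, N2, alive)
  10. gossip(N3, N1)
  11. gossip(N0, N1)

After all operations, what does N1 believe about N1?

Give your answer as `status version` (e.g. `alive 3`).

Answer: alive 1

Derivation:
Op 1: N0 marks N1=alive -> (alive,v1)
Op 2: N3 marks N1=suspect -> (suspect,v1)
Op 3: N0 marks N3=dead -> (dead,v1)
Op 4: N0 marks N0=dead -> (dead,v1)
Op 5: gossip N2<->N0 -> N2.N0=(dead,v1) N2.N1=(alive,v1) N2.N2=(alive,v0) N2.N3=(dead,v1) | N0.N0=(dead,v1) N0.N1=(alive,v1) N0.N2=(alive,v0) N0.N3=(dead,v1)
Op 6: gossip N2<->N1 -> N2.N0=(dead,v1) N2.N1=(alive,v1) N2.N2=(alive,v0) N2.N3=(dead,v1) | N1.N0=(dead,v1) N1.N1=(alive,v1) N1.N2=(alive,v0) N1.N3=(dead,v1)
Op 7: gossip N2<->N3 -> N2.N0=(dead,v1) N2.N1=(alive,v1) N2.N2=(alive,v0) N2.N3=(dead,v1) | N3.N0=(dead,v1) N3.N1=(suspect,v1) N3.N2=(alive,v0) N3.N3=(dead,v1)
Op 8: gossip N2<->N3 -> N2.N0=(dead,v1) N2.N1=(alive,v1) N2.N2=(alive,v0) N2.N3=(dead,v1) | N3.N0=(dead,v1) N3.N1=(suspect,v1) N3.N2=(alive,v0) N3.N3=(dead,v1)
Op 9: N1 marks N2=alive -> (alive,v1)
Op 10: gossip N3<->N1 -> N3.N0=(dead,v1) N3.N1=(suspect,v1) N3.N2=(alive,v1) N3.N3=(dead,v1) | N1.N0=(dead,v1) N1.N1=(alive,v1) N1.N2=(alive,v1) N1.N3=(dead,v1)
Op 11: gossip N0<->N1 -> N0.N0=(dead,v1) N0.N1=(alive,v1) N0.N2=(alive,v1) N0.N3=(dead,v1) | N1.N0=(dead,v1) N1.N1=(alive,v1) N1.N2=(alive,v1) N1.N3=(dead,v1)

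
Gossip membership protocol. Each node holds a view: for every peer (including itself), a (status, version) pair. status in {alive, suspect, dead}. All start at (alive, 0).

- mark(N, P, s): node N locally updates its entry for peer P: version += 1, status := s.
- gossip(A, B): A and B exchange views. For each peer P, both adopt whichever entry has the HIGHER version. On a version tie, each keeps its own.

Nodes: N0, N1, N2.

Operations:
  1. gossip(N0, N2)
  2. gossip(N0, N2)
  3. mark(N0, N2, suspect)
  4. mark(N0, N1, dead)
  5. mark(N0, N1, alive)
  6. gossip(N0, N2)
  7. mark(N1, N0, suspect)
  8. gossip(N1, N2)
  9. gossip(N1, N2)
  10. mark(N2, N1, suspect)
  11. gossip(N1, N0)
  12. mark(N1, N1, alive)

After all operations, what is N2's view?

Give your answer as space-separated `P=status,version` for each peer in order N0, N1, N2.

Answer: N0=suspect,1 N1=suspect,3 N2=suspect,1

Derivation:
Op 1: gossip N0<->N2 -> N0.N0=(alive,v0) N0.N1=(alive,v0) N0.N2=(alive,v0) | N2.N0=(alive,v0) N2.N1=(alive,v0) N2.N2=(alive,v0)
Op 2: gossip N0<->N2 -> N0.N0=(alive,v0) N0.N1=(alive,v0) N0.N2=(alive,v0) | N2.N0=(alive,v0) N2.N1=(alive,v0) N2.N2=(alive,v0)
Op 3: N0 marks N2=suspect -> (suspect,v1)
Op 4: N0 marks N1=dead -> (dead,v1)
Op 5: N0 marks N1=alive -> (alive,v2)
Op 6: gossip N0<->N2 -> N0.N0=(alive,v0) N0.N1=(alive,v2) N0.N2=(suspect,v1) | N2.N0=(alive,v0) N2.N1=(alive,v2) N2.N2=(suspect,v1)
Op 7: N1 marks N0=suspect -> (suspect,v1)
Op 8: gossip N1<->N2 -> N1.N0=(suspect,v1) N1.N1=(alive,v2) N1.N2=(suspect,v1) | N2.N0=(suspect,v1) N2.N1=(alive,v2) N2.N2=(suspect,v1)
Op 9: gossip N1<->N2 -> N1.N0=(suspect,v1) N1.N1=(alive,v2) N1.N2=(suspect,v1) | N2.N0=(suspect,v1) N2.N1=(alive,v2) N2.N2=(suspect,v1)
Op 10: N2 marks N1=suspect -> (suspect,v3)
Op 11: gossip N1<->N0 -> N1.N0=(suspect,v1) N1.N1=(alive,v2) N1.N2=(suspect,v1) | N0.N0=(suspect,v1) N0.N1=(alive,v2) N0.N2=(suspect,v1)
Op 12: N1 marks N1=alive -> (alive,v3)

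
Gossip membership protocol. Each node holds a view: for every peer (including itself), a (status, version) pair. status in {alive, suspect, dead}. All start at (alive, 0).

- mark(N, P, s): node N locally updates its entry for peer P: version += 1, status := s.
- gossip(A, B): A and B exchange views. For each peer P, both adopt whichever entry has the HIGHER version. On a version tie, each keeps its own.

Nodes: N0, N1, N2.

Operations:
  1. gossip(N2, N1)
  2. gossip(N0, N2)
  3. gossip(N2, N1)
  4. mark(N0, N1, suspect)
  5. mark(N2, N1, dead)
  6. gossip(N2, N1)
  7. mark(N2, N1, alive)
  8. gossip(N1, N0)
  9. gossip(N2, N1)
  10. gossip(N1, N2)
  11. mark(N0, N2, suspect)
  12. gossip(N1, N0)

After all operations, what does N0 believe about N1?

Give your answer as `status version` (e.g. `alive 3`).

Answer: alive 2

Derivation:
Op 1: gossip N2<->N1 -> N2.N0=(alive,v0) N2.N1=(alive,v0) N2.N2=(alive,v0) | N1.N0=(alive,v0) N1.N1=(alive,v0) N1.N2=(alive,v0)
Op 2: gossip N0<->N2 -> N0.N0=(alive,v0) N0.N1=(alive,v0) N0.N2=(alive,v0) | N2.N0=(alive,v0) N2.N1=(alive,v0) N2.N2=(alive,v0)
Op 3: gossip N2<->N1 -> N2.N0=(alive,v0) N2.N1=(alive,v0) N2.N2=(alive,v0) | N1.N0=(alive,v0) N1.N1=(alive,v0) N1.N2=(alive,v0)
Op 4: N0 marks N1=suspect -> (suspect,v1)
Op 5: N2 marks N1=dead -> (dead,v1)
Op 6: gossip N2<->N1 -> N2.N0=(alive,v0) N2.N1=(dead,v1) N2.N2=(alive,v0) | N1.N0=(alive,v0) N1.N1=(dead,v1) N1.N2=(alive,v0)
Op 7: N2 marks N1=alive -> (alive,v2)
Op 8: gossip N1<->N0 -> N1.N0=(alive,v0) N1.N1=(dead,v1) N1.N2=(alive,v0) | N0.N0=(alive,v0) N0.N1=(suspect,v1) N0.N2=(alive,v0)
Op 9: gossip N2<->N1 -> N2.N0=(alive,v0) N2.N1=(alive,v2) N2.N2=(alive,v0) | N1.N0=(alive,v0) N1.N1=(alive,v2) N1.N2=(alive,v0)
Op 10: gossip N1<->N2 -> N1.N0=(alive,v0) N1.N1=(alive,v2) N1.N2=(alive,v0) | N2.N0=(alive,v0) N2.N1=(alive,v2) N2.N2=(alive,v0)
Op 11: N0 marks N2=suspect -> (suspect,v1)
Op 12: gossip N1<->N0 -> N1.N0=(alive,v0) N1.N1=(alive,v2) N1.N2=(suspect,v1) | N0.N0=(alive,v0) N0.N1=(alive,v2) N0.N2=(suspect,v1)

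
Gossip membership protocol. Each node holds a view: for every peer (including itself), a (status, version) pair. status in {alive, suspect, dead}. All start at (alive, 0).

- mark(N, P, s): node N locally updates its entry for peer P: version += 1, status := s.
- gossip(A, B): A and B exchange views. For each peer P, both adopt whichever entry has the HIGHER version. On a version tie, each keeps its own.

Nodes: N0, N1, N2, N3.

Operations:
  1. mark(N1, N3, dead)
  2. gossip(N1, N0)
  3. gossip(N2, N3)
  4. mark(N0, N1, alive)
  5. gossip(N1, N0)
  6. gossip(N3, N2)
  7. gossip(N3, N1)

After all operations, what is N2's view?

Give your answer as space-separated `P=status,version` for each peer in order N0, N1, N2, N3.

Answer: N0=alive,0 N1=alive,0 N2=alive,0 N3=alive,0

Derivation:
Op 1: N1 marks N3=dead -> (dead,v1)
Op 2: gossip N1<->N0 -> N1.N0=(alive,v0) N1.N1=(alive,v0) N1.N2=(alive,v0) N1.N3=(dead,v1) | N0.N0=(alive,v0) N0.N1=(alive,v0) N0.N2=(alive,v0) N0.N3=(dead,v1)
Op 3: gossip N2<->N3 -> N2.N0=(alive,v0) N2.N1=(alive,v0) N2.N2=(alive,v0) N2.N3=(alive,v0) | N3.N0=(alive,v0) N3.N1=(alive,v0) N3.N2=(alive,v0) N3.N3=(alive,v0)
Op 4: N0 marks N1=alive -> (alive,v1)
Op 5: gossip N1<->N0 -> N1.N0=(alive,v0) N1.N1=(alive,v1) N1.N2=(alive,v0) N1.N3=(dead,v1) | N0.N0=(alive,v0) N0.N1=(alive,v1) N0.N2=(alive,v0) N0.N3=(dead,v1)
Op 6: gossip N3<->N2 -> N3.N0=(alive,v0) N3.N1=(alive,v0) N3.N2=(alive,v0) N3.N3=(alive,v0) | N2.N0=(alive,v0) N2.N1=(alive,v0) N2.N2=(alive,v0) N2.N3=(alive,v0)
Op 7: gossip N3<->N1 -> N3.N0=(alive,v0) N3.N1=(alive,v1) N3.N2=(alive,v0) N3.N3=(dead,v1) | N1.N0=(alive,v0) N1.N1=(alive,v1) N1.N2=(alive,v0) N1.N3=(dead,v1)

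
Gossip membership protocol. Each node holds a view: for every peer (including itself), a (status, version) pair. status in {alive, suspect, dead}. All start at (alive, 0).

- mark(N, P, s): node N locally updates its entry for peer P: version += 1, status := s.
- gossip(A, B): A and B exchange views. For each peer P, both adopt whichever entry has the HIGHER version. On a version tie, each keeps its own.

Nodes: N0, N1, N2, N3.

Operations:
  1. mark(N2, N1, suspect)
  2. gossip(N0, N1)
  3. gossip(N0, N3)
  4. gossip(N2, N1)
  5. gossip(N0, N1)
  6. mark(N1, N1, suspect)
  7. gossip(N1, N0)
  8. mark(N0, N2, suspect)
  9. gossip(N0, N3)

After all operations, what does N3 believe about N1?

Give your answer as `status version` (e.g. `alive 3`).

Answer: suspect 2

Derivation:
Op 1: N2 marks N1=suspect -> (suspect,v1)
Op 2: gossip N0<->N1 -> N0.N0=(alive,v0) N0.N1=(alive,v0) N0.N2=(alive,v0) N0.N3=(alive,v0) | N1.N0=(alive,v0) N1.N1=(alive,v0) N1.N2=(alive,v0) N1.N3=(alive,v0)
Op 3: gossip N0<->N3 -> N0.N0=(alive,v0) N0.N1=(alive,v0) N0.N2=(alive,v0) N0.N3=(alive,v0) | N3.N0=(alive,v0) N3.N1=(alive,v0) N3.N2=(alive,v0) N3.N3=(alive,v0)
Op 4: gossip N2<->N1 -> N2.N0=(alive,v0) N2.N1=(suspect,v1) N2.N2=(alive,v0) N2.N3=(alive,v0) | N1.N0=(alive,v0) N1.N1=(suspect,v1) N1.N2=(alive,v0) N1.N3=(alive,v0)
Op 5: gossip N0<->N1 -> N0.N0=(alive,v0) N0.N1=(suspect,v1) N0.N2=(alive,v0) N0.N3=(alive,v0) | N1.N0=(alive,v0) N1.N1=(suspect,v1) N1.N2=(alive,v0) N1.N3=(alive,v0)
Op 6: N1 marks N1=suspect -> (suspect,v2)
Op 7: gossip N1<->N0 -> N1.N0=(alive,v0) N1.N1=(suspect,v2) N1.N2=(alive,v0) N1.N3=(alive,v0) | N0.N0=(alive,v0) N0.N1=(suspect,v2) N0.N2=(alive,v0) N0.N3=(alive,v0)
Op 8: N0 marks N2=suspect -> (suspect,v1)
Op 9: gossip N0<->N3 -> N0.N0=(alive,v0) N0.N1=(suspect,v2) N0.N2=(suspect,v1) N0.N3=(alive,v0) | N3.N0=(alive,v0) N3.N1=(suspect,v2) N3.N2=(suspect,v1) N3.N3=(alive,v0)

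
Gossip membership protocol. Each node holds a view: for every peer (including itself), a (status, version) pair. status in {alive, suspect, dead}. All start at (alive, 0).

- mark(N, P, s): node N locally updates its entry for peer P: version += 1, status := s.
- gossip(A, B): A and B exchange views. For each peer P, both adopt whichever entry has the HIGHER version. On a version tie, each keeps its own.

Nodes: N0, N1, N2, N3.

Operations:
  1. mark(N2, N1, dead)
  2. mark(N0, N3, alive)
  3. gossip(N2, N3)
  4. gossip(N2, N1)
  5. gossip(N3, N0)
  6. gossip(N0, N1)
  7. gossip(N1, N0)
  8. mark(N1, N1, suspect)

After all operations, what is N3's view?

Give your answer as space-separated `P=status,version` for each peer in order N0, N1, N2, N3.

Answer: N0=alive,0 N1=dead,1 N2=alive,0 N3=alive,1

Derivation:
Op 1: N2 marks N1=dead -> (dead,v1)
Op 2: N0 marks N3=alive -> (alive,v1)
Op 3: gossip N2<->N3 -> N2.N0=(alive,v0) N2.N1=(dead,v1) N2.N2=(alive,v0) N2.N3=(alive,v0) | N3.N0=(alive,v0) N3.N1=(dead,v1) N3.N2=(alive,v0) N3.N3=(alive,v0)
Op 4: gossip N2<->N1 -> N2.N0=(alive,v0) N2.N1=(dead,v1) N2.N2=(alive,v0) N2.N3=(alive,v0) | N1.N0=(alive,v0) N1.N1=(dead,v1) N1.N2=(alive,v0) N1.N3=(alive,v0)
Op 5: gossip N3<->N0 -> N3.N0=(alive,v0) N3.N1=(dead,v1) N3.N2=(alive,v0) N3.N3=(alive,v1) | N0.N0=(alive,v0) N0.N1=(dead,v1) N0.N2=(alive,v0) N0.N3=(alive,v1)
Op 6: gossip N0<->N1 -> N0.N0=(alive,v0) N0.N1=(dead,v1) N0.N2=(alive,v0) N0.N3=(alive,v1) | N1.N0=(alive,v0) N1.N1=(dead,v1) N1.N2=(alive,v0) N1.N3=(alive,v1)
Op 7: gossip N1<->N0 -> N1.N0=(alive,v0) N1.N1=(dead,v1) N1.N2=(alive,v0) N1.N3=(alive,v1) | N0.N0=(alive,v0) N0.N1=(dead,v1) N0.N2=(alive,v0) N0.N3=(alive,v1)
Op 8: N1 marks N1=suspect -> (suspect,v2)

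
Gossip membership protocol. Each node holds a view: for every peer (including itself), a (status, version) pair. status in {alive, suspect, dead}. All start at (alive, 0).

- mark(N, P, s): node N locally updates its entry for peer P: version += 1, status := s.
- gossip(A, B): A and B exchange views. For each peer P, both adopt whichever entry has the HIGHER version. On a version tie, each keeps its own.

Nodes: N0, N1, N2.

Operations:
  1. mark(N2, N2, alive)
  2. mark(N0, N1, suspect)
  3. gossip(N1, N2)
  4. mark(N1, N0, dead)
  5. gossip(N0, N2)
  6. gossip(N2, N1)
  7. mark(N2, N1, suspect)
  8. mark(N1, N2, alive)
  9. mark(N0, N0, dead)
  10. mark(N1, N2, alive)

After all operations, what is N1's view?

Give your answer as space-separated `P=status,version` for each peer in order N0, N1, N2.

Op 1: N2 marks N2=alive -> (alive,v1)
Op 2: N0 marks N1=suspect -> (suspect,v1)
Op 3: gossip N1<->N2 -> N1.N0=(alive,v0) N1.N1=(alive,v0) N1.N2=(alive,v1) | N2.N0=(alive,v0) N2.N1=(alive,v0) N2.N2=(alive,v1)
Op 4: N1 marks N0=dead -> (dead,v1)
Op 5: gossip N0<->N2 -> N0.N0=(alive,v0) N0.N1=(suspect,v1) N0.N2=(alive,v1) | N2.N0=(alive,v0) N2.N1=(suspect,v1) N2.N2=(alive,v1)
Op 6: gossip N2<->N1 -> N2.N0=(dead,v1) N2.N1=(suspect,v1) N2.N2=(alive,v1) | N1.N0=(dead,v1) N1.N1=(suspect,v1) N1.N2=(alive,v1)
Op 7: N2 marks N1=suspect -> (suspect,v2)
Op 8: N1 marks N2=alive -> (alive,v2)
Op 9: N0 marks N0=dead -> (dead,v1)
Op 10: N1 marks N2=alive -> (alive,v3)

Answer: N0=dead,1 N1=suspect,1 N2=alive,3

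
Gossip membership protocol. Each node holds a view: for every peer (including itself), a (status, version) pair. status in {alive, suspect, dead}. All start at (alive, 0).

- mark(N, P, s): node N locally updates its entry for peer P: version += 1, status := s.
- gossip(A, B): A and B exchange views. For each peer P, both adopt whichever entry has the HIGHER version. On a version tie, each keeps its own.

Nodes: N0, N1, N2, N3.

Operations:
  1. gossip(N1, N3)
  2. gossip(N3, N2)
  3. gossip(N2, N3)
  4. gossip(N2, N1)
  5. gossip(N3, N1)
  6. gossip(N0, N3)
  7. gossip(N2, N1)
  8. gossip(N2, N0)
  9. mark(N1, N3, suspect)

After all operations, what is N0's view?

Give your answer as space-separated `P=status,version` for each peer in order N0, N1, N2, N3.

Op 1: gossip N1<->N3 -> N1.N0=(alive,v0) N1.N1=(alive,v0) N1.N2=(alive,v0) N1.N3=(alive,v0) | N3.N0=(alive,v0) N3.N1=(alive,v0) N3.N2=(alive,v0) N3.N3=(alive,v0)
Op 2: gossip N3<->N2 -> N3.N0=(alive,v0) N3.N1=(alive,v0) N3.N2=(alive,v0) N3.N3=(alive,v0) | N2.N0=(alive,v0) N2.N1=(alive,v0) N2.N2=(alive,v0) N2.N3=(alive,v0)
Op 3: gossip N2<->N3 -> N2.N0=(alive,v0) N2.N1=(alive,v0) N2.N2=(alive,v0) N2.N3=(alive,v0) | N3.N0=(alive,v0) N3.N1=(alive,v0) N3.N2=(alive,v0) N3.N3=(alive,v0)
Op 4: gossip N2<->N1 -> N2.N0=(alive,v0) N2.N1=(alive,v0) N2.N2=(alive,v0) N2.N3=(alive,v0) | N1.N0=(alive,v0) N1.N1=(alive,v0) N1.N2=(alive,v0) N1.N3=(alive,v0)
Op 5: gossip N3<->N1 -> N3.N0=(alive,v0) N3.N1=(alive,v0) N3.N2=(alive,v0) N3.N3=(alive,v0) | N1.N0=(alive,v0) N1.N1=(alive,v0) N1.N2=(alive,v0) N1.N3=(alive,v0)
Op 6: gossip N0<->N3 -> N0.N0=(alive,v0) N0.N1=(alive,v0) N0.N2=(alive,v0) N0.N3=(alive,v0) | N3.N0=(alive,v0) N3.N1=(alive,v0) N3.N2=(alive,v0) N3.N3=(alive,v0)
Op 7: gossip N2<->N1 -> N2.N0=(alive,v0) N2.N1=(alive,v0) N2.N2=(alive,v0) N2.N3=(alive,v0) | N1.N0=(alive,v0) N1.N1=(alive,v0) N1.N2=(alive,v0) N1.N3=(alive,v0)
Op 8: gossip N2<->N0 -> N2.N0=(alive,v0) N2.N1=(alive,v0) N2.N2=(alive,v0) N2.N3=(alive,v0) | N0.N0=(alive,v0) N0.N1=(alive,v0) N0.N2=(alive,v0) N0.N3=(alive,v0)
Op 9: N1 marks N3=suspect -> (suspect,v1)

Answer: N0=alive,0 N1=alive,0 N2=alive,0 N3=alive,0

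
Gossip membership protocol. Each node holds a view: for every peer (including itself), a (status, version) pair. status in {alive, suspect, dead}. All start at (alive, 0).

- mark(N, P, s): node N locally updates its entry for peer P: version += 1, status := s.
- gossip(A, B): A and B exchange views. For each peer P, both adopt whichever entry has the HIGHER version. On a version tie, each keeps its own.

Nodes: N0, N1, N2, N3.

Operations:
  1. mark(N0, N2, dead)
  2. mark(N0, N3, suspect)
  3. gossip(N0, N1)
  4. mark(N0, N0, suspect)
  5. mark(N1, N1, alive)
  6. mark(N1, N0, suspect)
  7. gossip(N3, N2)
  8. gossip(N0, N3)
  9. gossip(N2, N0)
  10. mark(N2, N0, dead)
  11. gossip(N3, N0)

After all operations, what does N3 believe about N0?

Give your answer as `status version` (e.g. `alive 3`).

Op 1: N0 marks N2=dead -> (dead,v1)
Op 2: N0 marks N3=suspect -> (suspect,v1)
Op 3: gossip N0<->N1 -> N0.N0=(alive,v0) N0.N1=(alive,v0) N0.N2=(dead,v1) N0.N3=(suspect,v1) | N1.N0=(alive,v0) N1.N1=(alive,v0) N1.N2=(dead,v1) N1.N3=(suspect,v1)
Op 4: N0 marks N0=suspect -> (suspect,v1)
Op 5: N1 marks N1=alive -> (alive,v1)
Op 6: N1 marks N0=suspect -> (suspect,v1)
Op 7: gossip N3<->N2 -> N3.N0=(alive,v0) N3.N1=(alive,v0) N3.N2=(alive,v0) N3.N3=(alive,v0) | N2.N0=(alive,v0) N2.N1=(alive,v0) N2.N2=(alive,v0) N2.N3=(alive,v0)
Op 8: gossip N0<->N3 -> N0.N0=(suspect,v1) N0.N1=(alive,v0) N0.N2=(dead,v1) N0.N3=(suspect,v1) | N3.N0=(suspect,v1) N3.N1=(alive,v0) N3.N2=(dead,v1) N3.N3=(suspect,v1)
Op 9: gossip N2<->N0 -> N2.N0=(suspect,v1) N2.N1=(alive,v0) N2.N2=(dead,v1) N2.N3=(suspect,v1) | N0.N0=(suspect,v1) N0.N1=(alive,v0) N0.N2=(dead,v1) N0.N3=(suspect,v1)
Op 10: N2 marks N0=dead -> (dead,v2)
Op 11: gossip N3<->N0 -> N3.N0=(suspect,v1) N3.N1=(alive,v0) N3.N2=(dead,v1) N3.N3=(suspect,v1) | N0.N0=(suspect,v1) N0.N1=(alive,v0) N0.N2=(dead,v1) N0.N3=(suspect,v1)

Answer: suspect 1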